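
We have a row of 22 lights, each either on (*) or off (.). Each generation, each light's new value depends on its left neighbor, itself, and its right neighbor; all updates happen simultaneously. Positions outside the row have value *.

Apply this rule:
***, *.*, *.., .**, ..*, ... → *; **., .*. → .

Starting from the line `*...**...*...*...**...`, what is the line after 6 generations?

.****.***.***.****.***
****.***.***.****.****
***.***.***.****.*****
**.***.***.****.******
*.***.***.****.*******
.***.***.****.********

.***.***.****.********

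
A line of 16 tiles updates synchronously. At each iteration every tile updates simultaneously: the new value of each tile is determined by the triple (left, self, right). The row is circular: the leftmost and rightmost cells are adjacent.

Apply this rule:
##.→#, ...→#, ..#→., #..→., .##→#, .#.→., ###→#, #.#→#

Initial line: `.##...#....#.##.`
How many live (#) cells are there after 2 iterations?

iteration 1: .##.#...##..###.
iteration 2: .###..#.##..###.
count of #: 9

9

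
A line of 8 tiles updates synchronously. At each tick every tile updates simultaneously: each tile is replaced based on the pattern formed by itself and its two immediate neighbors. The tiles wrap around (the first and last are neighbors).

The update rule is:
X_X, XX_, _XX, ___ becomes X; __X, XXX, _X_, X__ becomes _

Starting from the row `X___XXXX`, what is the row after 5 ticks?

X_X_X___

X_X_X___
_X_X__X_
__X_____
X___XXXX  (repeats tick 0; period 4)
tick 5: X_X_X___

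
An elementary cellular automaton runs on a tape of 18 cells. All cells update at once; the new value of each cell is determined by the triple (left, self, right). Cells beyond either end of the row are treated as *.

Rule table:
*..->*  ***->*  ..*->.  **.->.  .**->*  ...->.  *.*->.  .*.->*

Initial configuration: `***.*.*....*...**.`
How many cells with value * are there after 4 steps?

step 1: **..*.**...**..*..
step 2: *.*.*.*.*..*.*.**.
step 3: ..*.*.*.**.*.*.*..
step 4: *.*.*.*.*..*.*.**.
count of *: 9

9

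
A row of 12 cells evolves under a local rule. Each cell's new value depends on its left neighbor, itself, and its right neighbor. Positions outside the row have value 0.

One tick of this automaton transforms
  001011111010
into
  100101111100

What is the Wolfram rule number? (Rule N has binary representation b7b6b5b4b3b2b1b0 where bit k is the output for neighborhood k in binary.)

225

position 5: 111 → 1  (bit 7 = 1)
position 8: 110 → 1  (bit 6 = 1)
position 3: 101 → 1  (bit 5 = 1)
position 11: 100 → 0  (bit 4 = 0)
position 4: 011 → 0  (bit 3 = 0)
position 2: 010 → 0  (bit 2 = 0)
position 1: 001 → 0  (bit 1 = 0)
position 0: 000 → 1  (bit 0 = 1)
bits b7..b0 = 11100001 = 225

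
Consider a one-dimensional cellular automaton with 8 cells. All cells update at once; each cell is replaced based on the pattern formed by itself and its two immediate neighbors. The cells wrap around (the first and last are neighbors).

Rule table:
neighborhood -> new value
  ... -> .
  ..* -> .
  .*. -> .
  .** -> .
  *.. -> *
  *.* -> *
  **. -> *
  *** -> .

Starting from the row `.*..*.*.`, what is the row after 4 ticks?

tick 1: ..*..*.*
tick 2: *..*..*.
tick 3: .*..*..*
tick 4: *.*..*..

*.*..*..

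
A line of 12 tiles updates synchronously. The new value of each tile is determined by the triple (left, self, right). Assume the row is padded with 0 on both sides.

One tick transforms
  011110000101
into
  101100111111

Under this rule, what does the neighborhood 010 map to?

At position 9 the neighborhood is 010; the next row has 1 there.

1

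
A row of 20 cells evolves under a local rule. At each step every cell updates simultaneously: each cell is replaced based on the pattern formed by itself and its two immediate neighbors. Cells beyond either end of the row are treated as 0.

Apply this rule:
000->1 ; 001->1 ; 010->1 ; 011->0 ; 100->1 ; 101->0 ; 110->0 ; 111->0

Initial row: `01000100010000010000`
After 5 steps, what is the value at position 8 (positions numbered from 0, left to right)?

11111111111111111111
00000000000000000000
11111111111111111111  (repeats step 1; period 2)
step 5: 11111111111111111111
position 8 holds 1

1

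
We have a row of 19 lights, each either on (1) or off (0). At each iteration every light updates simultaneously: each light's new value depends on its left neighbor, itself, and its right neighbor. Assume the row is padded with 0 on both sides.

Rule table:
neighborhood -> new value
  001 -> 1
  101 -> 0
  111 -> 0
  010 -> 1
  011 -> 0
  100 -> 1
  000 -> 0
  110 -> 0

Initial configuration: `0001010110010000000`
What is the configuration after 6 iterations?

0011010001111000000
0100011010000100000
1110100011001110000
0000110100110001000
0001000111001011100
0011101000111000010

0011101000111000010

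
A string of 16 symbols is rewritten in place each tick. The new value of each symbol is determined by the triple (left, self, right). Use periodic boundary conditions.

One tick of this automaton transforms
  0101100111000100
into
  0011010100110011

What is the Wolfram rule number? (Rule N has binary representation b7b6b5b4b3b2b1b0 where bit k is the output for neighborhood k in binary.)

57

position 8: 111 → 0  (bit 7 = 0)
position 4: 110 → 0  (bit 6 = 0)
position 2: 101 → 1  (bit 5 = 1)
position 5: 100 → 1  (bit 4 = 1)
position 3: 011 → 1  (bit 3 = 1)
position 1: 010 → 0  (bit 2 = 0)
position 0: 001 → 0  (bit 1 = 0)
position 11: 000 → 1  (bit 0 = 1)
bits b7..b0 = 00111001 = 57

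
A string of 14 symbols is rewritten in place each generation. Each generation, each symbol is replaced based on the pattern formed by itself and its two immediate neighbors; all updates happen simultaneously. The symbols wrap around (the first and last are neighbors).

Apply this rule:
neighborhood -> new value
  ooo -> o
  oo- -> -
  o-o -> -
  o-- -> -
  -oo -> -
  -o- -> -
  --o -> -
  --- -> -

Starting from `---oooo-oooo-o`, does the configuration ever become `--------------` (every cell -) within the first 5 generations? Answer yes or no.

generation 1: ----oo---oo---
generation 2: --------------
all cells are - at generation 2

yes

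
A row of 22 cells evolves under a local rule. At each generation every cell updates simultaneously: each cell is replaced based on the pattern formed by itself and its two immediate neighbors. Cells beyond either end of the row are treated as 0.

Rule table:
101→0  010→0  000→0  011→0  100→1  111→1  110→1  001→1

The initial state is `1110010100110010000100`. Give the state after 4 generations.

0010111001010011001001

generation 1: 0111100011011101001010
generation 2: 1011110101001100110001
generation 3: 0001110000110111011010
generation 4: 0010111001010011001001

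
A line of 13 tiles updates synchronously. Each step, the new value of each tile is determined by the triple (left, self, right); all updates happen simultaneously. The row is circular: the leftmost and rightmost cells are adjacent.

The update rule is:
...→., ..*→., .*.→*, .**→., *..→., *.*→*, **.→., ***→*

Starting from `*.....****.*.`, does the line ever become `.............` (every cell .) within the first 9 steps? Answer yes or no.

yes

*......**.***
.........*.**
.........**..
.............
all cells are . at step 4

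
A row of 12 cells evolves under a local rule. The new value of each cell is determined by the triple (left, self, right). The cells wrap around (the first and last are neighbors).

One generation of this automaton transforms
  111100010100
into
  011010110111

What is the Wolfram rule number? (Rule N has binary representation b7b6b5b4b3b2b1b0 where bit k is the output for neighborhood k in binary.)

position 1: 111 → 1  (bit 7 = 1)
position 3: 110 → 0  (bit 6 = 0)
position 8: 101 → 0  (bit 5 = 0)
position 4: 100 → 1  (bit 4 = 1)
position 0: 011 → 0  (bit 3 = 0)
position 7: 010 → 1  (bit 2 = 1)
position 6: 001 → 1  (bit 1 = 1)
position 5: 000 → 0  (bit 0 = 0)
bits b7..b0 = 10010110 = 150

150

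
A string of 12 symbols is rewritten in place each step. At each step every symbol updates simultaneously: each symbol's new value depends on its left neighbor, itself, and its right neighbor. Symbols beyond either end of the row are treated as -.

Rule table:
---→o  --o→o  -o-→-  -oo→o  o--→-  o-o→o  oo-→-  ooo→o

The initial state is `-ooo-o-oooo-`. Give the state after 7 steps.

oooo--o--o--

ooo-o-oooo--
oo-o-oooo--o
o-o-oooo--o-
-o-oooo--o--
o-oooo--o--o
-oooo--o--o-
oooo--o--o--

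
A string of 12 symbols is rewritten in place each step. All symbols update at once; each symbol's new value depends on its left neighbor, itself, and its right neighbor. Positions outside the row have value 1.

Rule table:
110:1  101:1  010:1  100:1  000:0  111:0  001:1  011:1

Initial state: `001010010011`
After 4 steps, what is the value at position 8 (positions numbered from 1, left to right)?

0

step 1: 111111111110
step 2: 000000000011
step 3: 100000000110
step 4: 110000001111
position 8 holds 0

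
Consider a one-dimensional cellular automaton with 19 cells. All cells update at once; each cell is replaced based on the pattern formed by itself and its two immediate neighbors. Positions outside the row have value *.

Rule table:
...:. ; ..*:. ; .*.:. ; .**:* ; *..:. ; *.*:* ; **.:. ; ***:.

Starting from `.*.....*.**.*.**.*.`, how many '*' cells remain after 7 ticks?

5

tick 1: *.......**.*.**.*.*
tick 2: ........*.*.**.*.**
tick 3: .........*.**.*.**.
tick 4: ..........**.*.**.*
tick 5: ..........*.*.**.**
tick 6: ...........*.**.**.
tick 7: ............**.**.*
count of *: 5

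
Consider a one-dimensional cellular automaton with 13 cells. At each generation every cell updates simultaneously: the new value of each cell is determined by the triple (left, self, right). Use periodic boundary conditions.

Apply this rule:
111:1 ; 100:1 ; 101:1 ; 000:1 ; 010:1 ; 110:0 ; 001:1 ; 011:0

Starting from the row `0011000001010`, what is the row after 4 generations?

generation 1: 1100111111111
generation 2: 1011011111111
generation 3: 0100101111111
generation 4: 1111110111110

1111110111110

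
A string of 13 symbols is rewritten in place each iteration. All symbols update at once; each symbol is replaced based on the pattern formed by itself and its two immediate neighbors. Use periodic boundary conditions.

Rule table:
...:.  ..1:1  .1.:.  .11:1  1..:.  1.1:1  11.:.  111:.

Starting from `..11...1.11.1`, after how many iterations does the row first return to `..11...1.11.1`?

13

iteration 1: .11...1.11.1.
iteration 2: 11...1.11.1..
iteration 3: 1...1.11.1..1
iteration 4: ...1.11.1..11
iteration 5: ..1.11.1..11.
iteration 6: .1.11.1..11..
iteration 7: 1.11.1..11...
iteration 8: .11.1..11...1
iteration 9: 11.1..11...1.
iteration 10: 1.1..11...1.1
iteration 11: .1..11...1.11
iteration 12: 1..11...1.11.
iteration 13: ..11...1.11.1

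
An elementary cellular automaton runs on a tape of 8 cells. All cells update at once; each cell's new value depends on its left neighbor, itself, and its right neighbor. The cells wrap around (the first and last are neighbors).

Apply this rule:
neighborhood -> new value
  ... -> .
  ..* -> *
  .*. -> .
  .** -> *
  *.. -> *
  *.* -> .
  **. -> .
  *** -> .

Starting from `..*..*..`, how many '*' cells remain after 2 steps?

.*.**.*.
*..*...*
count of *: 3

3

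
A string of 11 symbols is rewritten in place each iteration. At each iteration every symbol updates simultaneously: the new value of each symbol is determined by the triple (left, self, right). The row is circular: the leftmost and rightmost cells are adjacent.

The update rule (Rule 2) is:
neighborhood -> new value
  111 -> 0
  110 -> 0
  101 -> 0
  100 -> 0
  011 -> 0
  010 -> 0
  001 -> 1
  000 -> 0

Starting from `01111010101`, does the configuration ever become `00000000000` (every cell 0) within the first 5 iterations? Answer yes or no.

yes

00000000000
all cells are 0 at iteration 1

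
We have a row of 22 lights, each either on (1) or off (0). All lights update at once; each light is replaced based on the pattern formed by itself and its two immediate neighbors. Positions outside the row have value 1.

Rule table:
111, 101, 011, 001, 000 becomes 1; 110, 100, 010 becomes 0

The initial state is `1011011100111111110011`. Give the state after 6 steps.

1100111111110011111111

0110111001111111100111
1101110011111111001111
1011100111111110011111
0111001111111100111111
1110011111111001111111
1100111111110011111111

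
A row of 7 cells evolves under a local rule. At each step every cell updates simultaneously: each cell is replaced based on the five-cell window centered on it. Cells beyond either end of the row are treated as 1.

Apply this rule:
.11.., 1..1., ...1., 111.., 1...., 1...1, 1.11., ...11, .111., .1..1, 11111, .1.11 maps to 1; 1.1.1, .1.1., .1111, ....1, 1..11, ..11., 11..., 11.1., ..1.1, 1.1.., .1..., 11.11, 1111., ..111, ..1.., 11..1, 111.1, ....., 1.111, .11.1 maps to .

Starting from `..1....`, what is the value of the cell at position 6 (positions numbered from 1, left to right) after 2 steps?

1

step 1: .1..1.1
step 2: ..11.1.
position 6 holds 1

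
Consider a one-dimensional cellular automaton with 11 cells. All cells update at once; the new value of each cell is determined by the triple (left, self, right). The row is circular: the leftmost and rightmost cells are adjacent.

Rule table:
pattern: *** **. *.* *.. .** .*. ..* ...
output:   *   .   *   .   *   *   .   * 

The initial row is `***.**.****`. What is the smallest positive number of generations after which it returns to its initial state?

generation 1: **.**.*****
generation 2: *.**.******
generation 3: .**.*******
generation 4: **.*******.
generation 5: *.*******.*
generation 6: .*******.**
generation 7: *******.**.
generation 8: ******.**.*
generation 9: *****.**.**
generation 10: ****.**.***
generation 11: ***.**.****

11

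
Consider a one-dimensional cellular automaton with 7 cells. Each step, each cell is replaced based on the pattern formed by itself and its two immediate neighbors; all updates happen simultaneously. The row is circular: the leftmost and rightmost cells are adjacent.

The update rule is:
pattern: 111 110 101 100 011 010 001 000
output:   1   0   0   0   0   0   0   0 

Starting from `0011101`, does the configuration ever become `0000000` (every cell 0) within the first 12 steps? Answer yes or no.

0001000
0000000
all cells are 0 at step 2

yes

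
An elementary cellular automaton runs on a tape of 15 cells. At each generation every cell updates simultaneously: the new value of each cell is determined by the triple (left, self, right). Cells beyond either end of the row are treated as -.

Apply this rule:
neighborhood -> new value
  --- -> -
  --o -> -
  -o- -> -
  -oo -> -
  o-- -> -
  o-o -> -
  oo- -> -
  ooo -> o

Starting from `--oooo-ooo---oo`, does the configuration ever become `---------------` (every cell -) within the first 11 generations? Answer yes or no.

generation 1: ---oo---o------
generation 2: ---------------
all cells are - at generation 2

yes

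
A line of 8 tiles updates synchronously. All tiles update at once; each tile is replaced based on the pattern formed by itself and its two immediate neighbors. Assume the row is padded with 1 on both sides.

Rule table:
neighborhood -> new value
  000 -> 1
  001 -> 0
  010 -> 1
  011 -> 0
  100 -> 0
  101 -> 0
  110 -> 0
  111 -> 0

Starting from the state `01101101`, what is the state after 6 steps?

step 1: 00000000
step 2: 01111110
step 3: 00000000  (repeats step 1; period 2)
step 6: 01111110

01111110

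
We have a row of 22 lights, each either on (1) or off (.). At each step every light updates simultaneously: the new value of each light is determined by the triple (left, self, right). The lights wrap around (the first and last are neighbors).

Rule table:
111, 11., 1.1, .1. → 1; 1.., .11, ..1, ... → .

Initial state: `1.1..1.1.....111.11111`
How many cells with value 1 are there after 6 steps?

6

step 1: 111..111......111.1111
step 2: 111...11.......111.111
step 3: 111....1........111.11
step 4: 111....1.........111.1
step 5: 111....1..........111.
step 6: .11....1...........111
count of 1: 6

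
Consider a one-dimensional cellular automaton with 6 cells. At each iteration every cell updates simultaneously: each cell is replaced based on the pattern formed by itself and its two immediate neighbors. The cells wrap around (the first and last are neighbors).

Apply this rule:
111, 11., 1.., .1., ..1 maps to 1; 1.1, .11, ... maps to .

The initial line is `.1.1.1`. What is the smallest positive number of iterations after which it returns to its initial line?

1

.1.1.1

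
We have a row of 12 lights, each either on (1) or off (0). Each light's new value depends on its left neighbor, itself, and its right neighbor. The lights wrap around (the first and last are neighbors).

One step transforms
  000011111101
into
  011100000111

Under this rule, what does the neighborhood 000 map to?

At position 1 the neighborhood is 000; the next row has 1 there.

1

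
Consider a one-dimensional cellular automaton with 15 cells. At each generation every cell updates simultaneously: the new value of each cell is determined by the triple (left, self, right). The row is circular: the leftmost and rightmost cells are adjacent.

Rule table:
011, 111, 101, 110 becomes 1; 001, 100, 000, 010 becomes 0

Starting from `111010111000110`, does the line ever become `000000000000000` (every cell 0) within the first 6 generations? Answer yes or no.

no

111101111000111
111111111000111
111111111000111  (fixed point — unchanged through generation 6)
generation 6 is 111111111000111, still not uniform 0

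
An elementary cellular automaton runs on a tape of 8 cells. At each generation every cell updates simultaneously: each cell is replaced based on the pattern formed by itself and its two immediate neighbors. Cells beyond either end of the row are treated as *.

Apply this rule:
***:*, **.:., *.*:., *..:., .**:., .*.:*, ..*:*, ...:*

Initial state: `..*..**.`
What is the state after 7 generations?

.*....**

.**.*...
....*.**
.****..*
..**..*.
.*...**.
.*.**...
.*....**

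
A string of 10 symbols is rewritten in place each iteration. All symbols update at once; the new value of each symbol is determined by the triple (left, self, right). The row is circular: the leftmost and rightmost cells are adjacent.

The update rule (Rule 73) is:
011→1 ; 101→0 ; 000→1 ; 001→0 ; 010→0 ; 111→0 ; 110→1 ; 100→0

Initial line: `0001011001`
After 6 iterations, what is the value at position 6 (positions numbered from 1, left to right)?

0100011000
0001011011
0100011011
0001011011  (repeats iteration 2; period 2)
iteration 6: 0001011011
position 6 holds 1

1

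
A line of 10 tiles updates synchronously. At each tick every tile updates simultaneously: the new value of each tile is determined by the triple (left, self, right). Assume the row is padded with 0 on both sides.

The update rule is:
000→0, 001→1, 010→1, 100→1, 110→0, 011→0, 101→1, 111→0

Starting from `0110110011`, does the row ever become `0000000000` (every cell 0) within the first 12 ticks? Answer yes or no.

no

1001001100
1111110010
0000001111
0000010000
0000111000
0001000100
0011101110
0100010001
1110111011
0001000100  (repeats tick 6; period 4)
tick 12: 0100010001
tick 12 is 0100010001, still not uniform 0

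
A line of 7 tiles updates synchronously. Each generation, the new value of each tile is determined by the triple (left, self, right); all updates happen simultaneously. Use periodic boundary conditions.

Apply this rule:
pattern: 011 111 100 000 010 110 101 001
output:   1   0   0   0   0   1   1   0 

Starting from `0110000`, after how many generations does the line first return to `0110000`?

1

generation 1: 0110000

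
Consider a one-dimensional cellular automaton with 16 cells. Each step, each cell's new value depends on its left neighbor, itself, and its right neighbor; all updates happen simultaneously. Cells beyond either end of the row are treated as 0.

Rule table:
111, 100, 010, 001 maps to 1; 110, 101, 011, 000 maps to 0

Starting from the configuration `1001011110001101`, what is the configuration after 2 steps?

step 1: 1111001101010001
step 2: 0110110001011011

0110110001011011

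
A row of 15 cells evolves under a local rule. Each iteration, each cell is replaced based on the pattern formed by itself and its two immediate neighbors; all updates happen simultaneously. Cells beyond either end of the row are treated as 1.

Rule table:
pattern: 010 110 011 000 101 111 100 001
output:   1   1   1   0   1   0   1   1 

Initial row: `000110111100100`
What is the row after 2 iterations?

101111100111111
111000111100000

111000111100000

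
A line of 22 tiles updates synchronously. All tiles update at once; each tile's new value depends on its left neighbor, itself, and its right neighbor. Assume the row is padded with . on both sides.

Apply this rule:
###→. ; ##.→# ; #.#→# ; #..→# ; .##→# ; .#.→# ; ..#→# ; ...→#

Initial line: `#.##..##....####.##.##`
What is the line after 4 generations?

#...........####.....#

#############..#######
#...........####.....#
#############..#######  (repeats generation 1; period 2)
generation 4: #...........####.....#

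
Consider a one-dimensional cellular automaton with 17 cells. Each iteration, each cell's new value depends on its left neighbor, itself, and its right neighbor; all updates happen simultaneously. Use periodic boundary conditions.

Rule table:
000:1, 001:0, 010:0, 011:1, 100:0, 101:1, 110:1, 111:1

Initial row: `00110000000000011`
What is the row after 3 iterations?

00111111111111111

iteration 1: 00110111111111011
iteration 2: 00111111111111111
iteration 3: 00111111111111111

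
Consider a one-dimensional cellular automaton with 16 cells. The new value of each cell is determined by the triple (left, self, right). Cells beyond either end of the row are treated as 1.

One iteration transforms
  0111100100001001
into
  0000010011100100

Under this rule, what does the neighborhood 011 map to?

0

At position 1 the neighborhood is 011; the next row has 0 there.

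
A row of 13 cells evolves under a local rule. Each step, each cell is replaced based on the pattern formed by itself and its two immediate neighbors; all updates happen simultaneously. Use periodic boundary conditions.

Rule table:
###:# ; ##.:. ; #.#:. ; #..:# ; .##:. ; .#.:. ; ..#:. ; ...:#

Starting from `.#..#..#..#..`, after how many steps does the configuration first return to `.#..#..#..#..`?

..#..#..#..##
#..#..#..#...
.#..#..#..##.
..#..#..#...#
#..#..#..##..
.#..#..#...#.
..#..#..##..#
#..#..#...#..
.#..#..##..#.
..#..#...#..#
#..#..##..#..
.#..#...#..#.
..#..##..#..#
#..#...#..#..
.#..##..#..#.
..#...#..#..#
#..##..#..#..
.#...#..#..#.
..##..#..#..#
#...#..#..#..
.##..#..#..#.
...#..#..#..#
##..#..#..#..
..#..#..#..#.
#..#..#..#..#
.#..#..#..#..

26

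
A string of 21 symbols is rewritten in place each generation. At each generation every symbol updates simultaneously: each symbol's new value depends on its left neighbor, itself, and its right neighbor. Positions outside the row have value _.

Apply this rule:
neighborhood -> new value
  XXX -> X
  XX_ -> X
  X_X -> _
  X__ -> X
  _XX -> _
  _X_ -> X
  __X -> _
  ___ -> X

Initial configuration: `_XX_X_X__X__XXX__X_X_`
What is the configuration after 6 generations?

X__X__XX__XX_X__X_X_X

generation 1: __X_X_XX_XX__XXX_X_XX
generation 2: X_X_X__X__XX__XX_X__X
generation 3: X_X_XX_XX__XX__X_XX_X
generation 4: X_X__X__XX__XX_X__X_X
generation 5: X_XX_XX__XX__X_XX_X_X
generation 6: X__X__XX__XX_X__X_X_X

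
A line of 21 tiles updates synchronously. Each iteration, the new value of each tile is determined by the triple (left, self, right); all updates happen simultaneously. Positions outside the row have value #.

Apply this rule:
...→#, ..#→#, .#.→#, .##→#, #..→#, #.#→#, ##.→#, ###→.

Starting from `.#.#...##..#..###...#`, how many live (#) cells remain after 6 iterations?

###############.#####
..............###....
###############.#####  (repeats iteration 1; period 2)
iteration 6: ..............###....
count of #: 3

3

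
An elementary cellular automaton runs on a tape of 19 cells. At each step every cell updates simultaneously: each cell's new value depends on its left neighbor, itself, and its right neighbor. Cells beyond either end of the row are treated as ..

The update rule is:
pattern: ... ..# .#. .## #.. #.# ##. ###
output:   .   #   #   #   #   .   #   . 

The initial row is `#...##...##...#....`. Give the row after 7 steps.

##.####.####.#.#.##

##.####.####.###...
##.#..#.#..#.#.##..
##.####.####.#.###.
##.#..#.#..#.#.#.##
##.####.####.#.#.##
##.#..#.#..#.#.#.##  (repeats step 4; period 2)
step 7: ##.####.####.#.#.##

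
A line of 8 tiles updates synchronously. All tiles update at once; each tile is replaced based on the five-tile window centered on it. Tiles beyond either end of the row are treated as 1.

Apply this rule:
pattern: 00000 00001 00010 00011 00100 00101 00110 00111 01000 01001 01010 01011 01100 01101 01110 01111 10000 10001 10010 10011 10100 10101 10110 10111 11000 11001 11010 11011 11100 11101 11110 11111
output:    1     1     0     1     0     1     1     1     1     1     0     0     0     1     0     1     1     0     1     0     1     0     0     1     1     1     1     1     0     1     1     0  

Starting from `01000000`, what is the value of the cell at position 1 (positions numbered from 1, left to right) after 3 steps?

11111111
00000000
11111111
position 1 holds 1

1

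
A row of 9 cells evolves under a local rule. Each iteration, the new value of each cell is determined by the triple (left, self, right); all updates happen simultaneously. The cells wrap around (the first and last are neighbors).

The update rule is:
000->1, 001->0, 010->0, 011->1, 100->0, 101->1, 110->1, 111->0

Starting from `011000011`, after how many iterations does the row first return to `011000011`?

14

111011011
001111110
101000010
010011001
100011000
001011010
100111100
000100100
110000001
010111101
101100110
011100111
110100101
011000011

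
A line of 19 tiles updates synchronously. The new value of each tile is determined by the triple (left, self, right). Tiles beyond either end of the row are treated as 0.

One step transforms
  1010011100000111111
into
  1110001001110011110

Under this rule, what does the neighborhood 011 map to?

0

At position 5 the neighborhood is 011; the next row has 0 there.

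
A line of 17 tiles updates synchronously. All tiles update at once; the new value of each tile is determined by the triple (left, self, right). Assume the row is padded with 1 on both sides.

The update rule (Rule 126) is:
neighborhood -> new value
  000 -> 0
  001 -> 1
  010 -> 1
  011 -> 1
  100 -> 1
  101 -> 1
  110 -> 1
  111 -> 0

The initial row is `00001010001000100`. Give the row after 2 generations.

11110001110111000

10011111011101111
11110001110111000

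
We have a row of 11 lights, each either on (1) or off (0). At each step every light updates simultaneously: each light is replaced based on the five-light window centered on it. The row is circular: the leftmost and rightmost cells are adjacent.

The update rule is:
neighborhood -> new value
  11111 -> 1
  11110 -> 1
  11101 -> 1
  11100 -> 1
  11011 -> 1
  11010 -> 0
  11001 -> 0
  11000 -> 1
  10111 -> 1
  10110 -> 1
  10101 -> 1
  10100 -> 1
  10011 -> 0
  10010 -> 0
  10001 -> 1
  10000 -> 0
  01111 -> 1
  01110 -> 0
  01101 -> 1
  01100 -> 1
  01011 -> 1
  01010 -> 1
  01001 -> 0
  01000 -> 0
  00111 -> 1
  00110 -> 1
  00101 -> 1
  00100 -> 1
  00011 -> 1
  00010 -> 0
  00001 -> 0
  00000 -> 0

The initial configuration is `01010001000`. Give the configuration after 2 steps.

11010111000

01110101000
11010111000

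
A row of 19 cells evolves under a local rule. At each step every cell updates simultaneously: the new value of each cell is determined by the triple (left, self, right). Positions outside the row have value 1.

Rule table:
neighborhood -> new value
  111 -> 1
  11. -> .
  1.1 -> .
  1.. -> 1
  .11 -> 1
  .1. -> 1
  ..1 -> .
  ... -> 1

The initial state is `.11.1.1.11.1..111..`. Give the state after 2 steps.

.11.1.1.11.1..1..1.

.1..1.1.1..11.11.1.
.11.1.1.11.1..1..1.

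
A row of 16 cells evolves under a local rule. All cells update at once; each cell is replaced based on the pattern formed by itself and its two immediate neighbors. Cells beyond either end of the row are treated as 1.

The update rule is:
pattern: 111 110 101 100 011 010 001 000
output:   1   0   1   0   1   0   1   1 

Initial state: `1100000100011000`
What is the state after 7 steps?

1001111001110011
0011110011100111
0111100111001111
1111001110011111
1110011100111111
1100111001111111
1001110011111111

1001110011111111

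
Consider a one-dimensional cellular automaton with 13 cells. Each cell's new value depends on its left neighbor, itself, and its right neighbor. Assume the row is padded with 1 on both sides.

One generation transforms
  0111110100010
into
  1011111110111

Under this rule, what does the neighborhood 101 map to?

1

At position 0 the neighborhood is 101; the next row has 1 there.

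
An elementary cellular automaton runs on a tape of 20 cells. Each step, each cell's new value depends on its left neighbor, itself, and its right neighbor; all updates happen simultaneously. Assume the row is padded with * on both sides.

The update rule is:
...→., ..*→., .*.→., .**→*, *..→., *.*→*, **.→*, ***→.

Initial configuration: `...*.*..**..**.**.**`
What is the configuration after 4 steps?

........**.........*

....*...**..*******.
........**..*.....**
........**........*.
........**.........*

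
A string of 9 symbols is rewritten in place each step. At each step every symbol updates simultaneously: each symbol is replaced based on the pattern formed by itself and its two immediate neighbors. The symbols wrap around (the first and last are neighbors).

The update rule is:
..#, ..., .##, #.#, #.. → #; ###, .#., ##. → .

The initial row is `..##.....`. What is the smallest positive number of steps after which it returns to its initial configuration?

step 1: ###.#####
step 2: ...##....
step 3: ####.####
step 4: ....##...
step 5: #####.###
step 6: .....##..
step 7: ######.##
step 8: ......##.
step 9: #######.#
step 10: .......##
step 11: ########.
step 12: #.......#
step 13: .########
step 14: ##.......
step 15: #.#######
step 16: .##......
step 17: ##.######
step 18: ..##.....

18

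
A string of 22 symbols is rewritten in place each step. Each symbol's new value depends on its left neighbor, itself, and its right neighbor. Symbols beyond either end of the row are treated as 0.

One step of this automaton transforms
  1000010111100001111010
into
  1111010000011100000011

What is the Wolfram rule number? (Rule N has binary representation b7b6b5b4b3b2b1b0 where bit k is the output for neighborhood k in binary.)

21

position 8: 111 → 0  (bit 7 = 0)
position 10: 110 → 0  (bit 6 = 0)
position 6: 101 → 0  (bit 5 = 0)
position 1: 100 → 1  (bit 4 = 1)
position 7: 011 → 0  (bit 3 = 0)
position 0: 010 → 1  (bit 2 = 1)
position 4: 001 → 0  (bit 1 = 0)
position 2: 000 → 1  (bit 0 = 1)
bits b7..b0 = 00010101 = 21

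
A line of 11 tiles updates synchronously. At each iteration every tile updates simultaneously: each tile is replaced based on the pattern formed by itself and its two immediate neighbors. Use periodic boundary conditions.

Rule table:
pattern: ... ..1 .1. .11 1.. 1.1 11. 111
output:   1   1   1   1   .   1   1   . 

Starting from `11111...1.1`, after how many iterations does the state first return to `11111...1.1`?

22

....1.11111
.111111...1
11....1.111
.1.111111..
1111....1.1
...1.111111
.11111....1
11...1.1111
.1.11111...
1111...1.11
...1.11111.
111111...1.
1....1.1111
1.111111...
111....1.11
..1.111111.
11111....1.
1...1.11111
1.11111....
111...1.111
..1.11111..
11111...1.1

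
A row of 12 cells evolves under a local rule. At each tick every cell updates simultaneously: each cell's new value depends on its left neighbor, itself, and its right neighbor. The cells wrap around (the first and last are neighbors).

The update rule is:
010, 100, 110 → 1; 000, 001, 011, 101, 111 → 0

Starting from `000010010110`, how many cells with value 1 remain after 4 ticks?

6

tick 1: 000011010011
tick 2: 100001011001
tick 3: 110001001100
tick 4: 011001100110
count of 1: 6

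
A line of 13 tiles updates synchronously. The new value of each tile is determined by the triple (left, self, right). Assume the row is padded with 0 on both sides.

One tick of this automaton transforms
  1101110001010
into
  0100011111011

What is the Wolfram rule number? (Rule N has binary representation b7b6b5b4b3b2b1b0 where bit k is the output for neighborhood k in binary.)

position 4: 111 → 0  (bit 7 = 0)
position 1: 110 → 1  (bit 6 = 1)
position 2: 101 → 0  (bit 5 = 0)
position 6: 100 → 1  (bit 4 = 1)
position 0: 011 → 0  (bit 3 = 0)
position 9: 010 → 1  (bit 2 = 1)
position 8: 001 → 1  (bit 1 = 1)
position 7: 000 → 1  (bit 0 = 1)
bits b7..b0 = 01010111 = 87

87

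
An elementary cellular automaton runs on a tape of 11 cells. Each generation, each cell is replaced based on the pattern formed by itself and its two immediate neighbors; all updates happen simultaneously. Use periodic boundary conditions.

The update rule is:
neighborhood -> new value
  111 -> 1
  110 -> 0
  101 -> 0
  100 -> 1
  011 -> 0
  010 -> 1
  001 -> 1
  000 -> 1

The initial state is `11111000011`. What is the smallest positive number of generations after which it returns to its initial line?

5

generation 1: 11110111101
generation 2: 11100011000
generation 3: 01011100111
generation 4: 01001011010
generation 5: 11111000011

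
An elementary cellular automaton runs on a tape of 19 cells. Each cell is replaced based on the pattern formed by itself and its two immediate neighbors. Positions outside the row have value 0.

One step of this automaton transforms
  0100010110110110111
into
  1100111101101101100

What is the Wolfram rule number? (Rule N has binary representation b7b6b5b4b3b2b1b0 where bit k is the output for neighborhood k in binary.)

46

position 17: 111 → 0  (bit 7 = 0)
position 8: 110 → 0  (bit 6 = 0)
position 6: 101 → 1  (bit 5 = 1)
position 2: 100 → 0  (bit 4 = 0)
position 7: 011 → 1  (bit 3 = 1)
position 1: 010 → 1  (bit 2 = 1)
position 0: 001 → 1  (bit 1 = 1)
position 3: 000 → 0  (bit 0 = 0)
bits b7..b0 = 00101110 = 46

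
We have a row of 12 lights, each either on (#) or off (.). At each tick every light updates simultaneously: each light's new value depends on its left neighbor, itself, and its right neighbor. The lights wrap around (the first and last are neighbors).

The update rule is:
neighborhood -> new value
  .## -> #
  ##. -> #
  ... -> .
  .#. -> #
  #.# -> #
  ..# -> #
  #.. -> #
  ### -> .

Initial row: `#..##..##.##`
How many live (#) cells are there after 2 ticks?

3

###########.
#.........##
count of #: 3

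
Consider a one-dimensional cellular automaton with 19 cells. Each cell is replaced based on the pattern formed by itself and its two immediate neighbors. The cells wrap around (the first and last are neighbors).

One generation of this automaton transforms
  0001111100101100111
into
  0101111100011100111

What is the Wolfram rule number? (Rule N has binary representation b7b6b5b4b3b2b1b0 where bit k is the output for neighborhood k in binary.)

position 4: 111 → 1  (bit 7 = 1)
position 7: 110 → 1  (bit 6 = 1)
position 11: 101 → 1  (bit 5 = 1)
position 0: 100 → 0  (bit 4 = 0)
position 3: 011 → 1  (bit 3 = 1)
position 10: 010 → 0  (bit 2 = 0)
position 2: 001 → 0  (bit 1 = 0)
position 1: 000 → 1  (bit 0 = 1)
bits b7..b0 = 11101001 = 233

233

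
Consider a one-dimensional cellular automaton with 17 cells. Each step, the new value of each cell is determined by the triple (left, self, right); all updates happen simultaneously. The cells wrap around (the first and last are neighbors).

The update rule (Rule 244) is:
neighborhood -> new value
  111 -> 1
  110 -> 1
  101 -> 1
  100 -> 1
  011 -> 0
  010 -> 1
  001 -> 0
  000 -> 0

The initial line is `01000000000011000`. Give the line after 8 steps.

00011000110000000

01100000000001100
00110000000000110
00011000000000011
10001100000000001
11000110000000000
01100011000000000
00110001100000000
00011000110000000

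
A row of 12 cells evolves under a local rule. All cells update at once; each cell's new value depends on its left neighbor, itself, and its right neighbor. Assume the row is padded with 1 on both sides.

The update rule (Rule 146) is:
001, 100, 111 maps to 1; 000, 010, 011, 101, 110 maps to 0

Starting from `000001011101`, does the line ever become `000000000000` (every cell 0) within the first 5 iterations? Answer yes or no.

yes

100010001000
010101010101
000000000000
all cells are 0 at iteration 3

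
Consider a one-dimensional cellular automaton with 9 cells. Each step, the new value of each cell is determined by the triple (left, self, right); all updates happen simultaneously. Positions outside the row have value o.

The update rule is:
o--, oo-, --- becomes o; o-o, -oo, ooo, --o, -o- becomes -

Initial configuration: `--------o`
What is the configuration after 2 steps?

step 1: ooooooo--
step 2: ------oo-

------oo-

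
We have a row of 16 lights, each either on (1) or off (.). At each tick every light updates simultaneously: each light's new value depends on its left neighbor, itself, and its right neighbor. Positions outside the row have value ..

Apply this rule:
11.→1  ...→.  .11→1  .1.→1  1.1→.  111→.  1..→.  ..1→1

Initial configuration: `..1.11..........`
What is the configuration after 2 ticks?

tick 1: .11.11..........
tick 2: 111.11..........

111.11..........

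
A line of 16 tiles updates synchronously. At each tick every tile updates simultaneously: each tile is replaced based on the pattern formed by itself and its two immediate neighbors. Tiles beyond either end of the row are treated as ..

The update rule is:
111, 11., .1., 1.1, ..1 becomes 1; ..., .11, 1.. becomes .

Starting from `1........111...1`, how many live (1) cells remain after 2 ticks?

7

1.......1.11..11
1......111.1.1.1
count of 1: 7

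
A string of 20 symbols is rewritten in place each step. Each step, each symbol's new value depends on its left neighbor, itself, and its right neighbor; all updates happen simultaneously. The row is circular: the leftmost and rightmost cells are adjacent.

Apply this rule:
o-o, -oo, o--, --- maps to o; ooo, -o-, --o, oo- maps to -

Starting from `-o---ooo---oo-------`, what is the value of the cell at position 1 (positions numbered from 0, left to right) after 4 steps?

step 1: --oo-o--oo-o-ooooooo
step 2: o-o-o-o-o-o-oo------
step 3: -o-o-o-o-o-oo-ooooo-
step 4: --o-o-o-o-oo-oo----o
position 1 holds -

-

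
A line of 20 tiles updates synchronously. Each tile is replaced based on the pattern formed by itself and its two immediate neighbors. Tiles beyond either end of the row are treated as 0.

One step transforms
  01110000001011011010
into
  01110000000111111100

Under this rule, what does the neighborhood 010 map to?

0

At position 10 the neighborhood is 010; the next row has 0 there.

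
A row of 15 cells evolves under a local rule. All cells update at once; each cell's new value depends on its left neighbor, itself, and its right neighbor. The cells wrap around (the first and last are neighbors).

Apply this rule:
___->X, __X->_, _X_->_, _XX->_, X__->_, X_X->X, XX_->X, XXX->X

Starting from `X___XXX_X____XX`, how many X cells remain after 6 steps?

6

step 1: X_X__XXX__XX__X
step 2: XX____XX___X___
step 3: _X_XX__X_X___X_
step 4: __X_X___X__X___
step 5: X__X__X______XX
step 6: X_______XXXX__X
count of X: 6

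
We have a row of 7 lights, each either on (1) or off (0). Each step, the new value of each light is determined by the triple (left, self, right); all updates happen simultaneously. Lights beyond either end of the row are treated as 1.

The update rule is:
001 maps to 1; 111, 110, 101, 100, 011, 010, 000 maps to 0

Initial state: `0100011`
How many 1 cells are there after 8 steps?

2

0000100
0001001
0010010
0100100
0001001  (repeats step 2; period 3)
step 8: 0001001
count of 1: 2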